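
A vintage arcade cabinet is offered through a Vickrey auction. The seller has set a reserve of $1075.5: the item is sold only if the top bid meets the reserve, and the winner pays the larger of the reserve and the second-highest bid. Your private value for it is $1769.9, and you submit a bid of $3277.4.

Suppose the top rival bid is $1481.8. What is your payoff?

$288.1

Your bid $3277.4 is the highest and exceeds the reserve.
Price = max(second-highest bid, reserve) = max($1481.8, $1075.5) = $1481.8.
Payoff = $1769.9 − $1481.8 = $288.1.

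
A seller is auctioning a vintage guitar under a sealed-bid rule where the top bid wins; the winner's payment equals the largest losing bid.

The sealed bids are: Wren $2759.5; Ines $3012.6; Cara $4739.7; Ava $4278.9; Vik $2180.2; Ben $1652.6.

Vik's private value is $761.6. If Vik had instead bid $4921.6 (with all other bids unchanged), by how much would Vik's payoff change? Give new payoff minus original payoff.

−$3978.1

The highest bid among the other bidders is $4739.7; Vik's bid doesn't change that.
Original bid $2180.2: Vik is not highest (top rival bid is $4739.7); payoff $0.
Alternative bid $4921.6: Vik is highest, pays the top rival bid $4739.7; payoff $761.6 − $4739.7 = −$3978.1.
Change in payoff = −$3978.1 − ($0) = −$3978.1.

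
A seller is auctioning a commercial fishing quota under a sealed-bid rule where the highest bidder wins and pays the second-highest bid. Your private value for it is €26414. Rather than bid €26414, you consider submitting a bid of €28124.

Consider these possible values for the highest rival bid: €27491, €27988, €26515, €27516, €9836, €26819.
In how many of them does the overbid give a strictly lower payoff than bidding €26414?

The deviation hurts exactly when the highest competing bid lies strictly between €26414 and €28124 — overbidding then wins at a price above your value.
€27491: inside the interval → strictly worse (loss €1077).
€27988: inside the interval → strictly worse (loss €1574).
€26515: inside the interval → strictly worse (loss €101).
€27516: inside the interval → strictly worse (loss €1102).
€9836: below both → same outcome either way.
€26819: inside the interval → strictly worse (loss €405).
Count: 5.

5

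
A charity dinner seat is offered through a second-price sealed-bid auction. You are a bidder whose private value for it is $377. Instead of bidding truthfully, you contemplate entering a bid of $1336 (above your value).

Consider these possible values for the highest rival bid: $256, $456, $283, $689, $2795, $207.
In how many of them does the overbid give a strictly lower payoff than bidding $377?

2

The deviation hurts exactly when the highest competing bid lies strictly between $377 and $1336 — overbidding then wins at a price above your value.
$256: below both → same outcome either way.
$456: inside the interval → strictly worse (loss $79).
$283: below both → same outcome either way.
$689: inside the interval → strictly worse (loss $312).
$2795: above both → same outcome either way.
$207: below both → same outcome either way.
Count: 2.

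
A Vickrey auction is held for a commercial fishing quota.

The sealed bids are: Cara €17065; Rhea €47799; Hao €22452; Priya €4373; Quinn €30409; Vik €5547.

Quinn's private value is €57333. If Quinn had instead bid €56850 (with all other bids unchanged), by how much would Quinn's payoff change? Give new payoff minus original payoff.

€9534

The highest bid among the other bidders is €47799; Quinn's bid doesn't change that.
Original bid €30409: Quinn is not highest (top rival bid is €47799); payoff €0.
Alternative bid €56850: Quinn is highest, pays the top rival bid €47799; payoff €57333 − €47799 = €9534.
Change in payoff = €9534 − (€0) = €9534.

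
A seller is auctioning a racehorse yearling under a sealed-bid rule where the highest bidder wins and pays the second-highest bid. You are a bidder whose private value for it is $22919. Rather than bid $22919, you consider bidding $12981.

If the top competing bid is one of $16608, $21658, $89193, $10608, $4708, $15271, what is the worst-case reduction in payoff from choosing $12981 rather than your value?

$7648

$16608: truthful gives $6311, deviation gives $0 → loss $6311.
$21658: truthful gives $1261, deviation gives $0 → loss $1261.
$89193: same outcome either way → loss $0.
$10608: same outcome either way → loss $0.
$4708: same outcome either way → loss $0.
$15271: truthful gives $7648, deviation gives $0 → loss $7648.
Maximum loss: $7648.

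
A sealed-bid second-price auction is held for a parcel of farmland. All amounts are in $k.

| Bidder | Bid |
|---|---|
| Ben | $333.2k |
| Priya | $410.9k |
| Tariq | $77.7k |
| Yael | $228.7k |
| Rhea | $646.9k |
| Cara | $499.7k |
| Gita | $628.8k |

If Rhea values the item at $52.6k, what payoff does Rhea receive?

−$576.2k

Highest bid: Rhea at $646.9k, so Rhea wins.
Second-highest bid: Gita at $628.8k — that is the price the winner pays.
Rhea's payoff = value − price = $52.6k − $628.8k = −$576.2k.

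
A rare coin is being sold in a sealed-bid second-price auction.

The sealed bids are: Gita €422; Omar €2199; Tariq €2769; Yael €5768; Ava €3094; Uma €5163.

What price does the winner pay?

Highest bid: Yael at €5768, so Yael wins.
Second-highest bid: Uma at €5163 — that is the price the winner pays.

€5163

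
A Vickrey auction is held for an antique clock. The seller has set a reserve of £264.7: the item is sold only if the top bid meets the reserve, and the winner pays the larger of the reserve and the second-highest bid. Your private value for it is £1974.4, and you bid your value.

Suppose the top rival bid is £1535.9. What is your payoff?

£438.5

Your bid £1974.4 is the highest and exceeds the reserve.
Price = max(second-highest bid, reserve) = max(£1535.9, £264.7) = £1535.9.
Payoff = £1974.4 − £1535.9 = £438.5.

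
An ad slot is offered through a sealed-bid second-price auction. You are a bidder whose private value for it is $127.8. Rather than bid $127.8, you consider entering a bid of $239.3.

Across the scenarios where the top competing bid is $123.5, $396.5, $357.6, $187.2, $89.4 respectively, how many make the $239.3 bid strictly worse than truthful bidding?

1

The deviation hurts exactly when the highest competing bid lies strictly between $127.8 and $239.3 — overbidding then wins at a price above your value.
$123.5: below both → same outcome either way.
$396.5: above both → same outcome either way.
$357.6: above both → same outcome either way.
$187.2: inside the interval → strictly worse (loss $59.4).
$89.4: below both → same outcome either way.
Count: 1.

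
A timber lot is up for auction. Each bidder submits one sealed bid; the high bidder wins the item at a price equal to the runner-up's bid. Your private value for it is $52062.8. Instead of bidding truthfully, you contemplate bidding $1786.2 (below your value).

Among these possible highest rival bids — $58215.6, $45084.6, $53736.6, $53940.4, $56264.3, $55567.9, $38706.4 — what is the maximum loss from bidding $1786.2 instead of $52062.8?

$58215.6: same outcome either way → loss $0.
$45084.6: truthful gives $6978.2, deviation gives $0 → loss $6978.2.
$53736.6: same outcome either way → loss $0.
$53940.4: same outcome either way → loss $0.
$56264.3: same outcome either way → loss $0.
$55567.9: same outcome either way → loss $0.
$38706.4: truthful gives $13356.4, deviation gives $0 → loss $13356.4.
Maximum loss: $13356.4.

$13356.4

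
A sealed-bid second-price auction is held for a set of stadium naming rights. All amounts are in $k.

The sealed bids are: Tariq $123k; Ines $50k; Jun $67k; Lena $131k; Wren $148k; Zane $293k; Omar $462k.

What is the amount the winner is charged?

$293k

Highest bid: Omar at $462k, so Omar wins.
Second-highest bid: Zane at $293k — that is the price the winner pays.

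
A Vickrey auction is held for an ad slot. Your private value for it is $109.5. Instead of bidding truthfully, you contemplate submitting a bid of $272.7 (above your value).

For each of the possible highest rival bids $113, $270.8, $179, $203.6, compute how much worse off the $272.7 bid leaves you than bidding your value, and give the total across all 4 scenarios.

The deviation costs you only when the competing bid falls strictly between $109.5 and $272.7; elsewhere both bids give the same outcome.
$113: truthful payoff $0, deviation payoff −$3.5 → loss $3.5.
$270.8: truthful payoff $0, deviation payoff −$161.3 → loss $161.3.
$179: truthful payoff $0, deviation payoff −$69.5 → loss $69.5.
$203.6: truthful payoff $0, deviation payoff −$94.1 → loss $94.1.
Total loss = $3.5 + $161.3 + $69.5 + $94.1 = $328.4.

$328.4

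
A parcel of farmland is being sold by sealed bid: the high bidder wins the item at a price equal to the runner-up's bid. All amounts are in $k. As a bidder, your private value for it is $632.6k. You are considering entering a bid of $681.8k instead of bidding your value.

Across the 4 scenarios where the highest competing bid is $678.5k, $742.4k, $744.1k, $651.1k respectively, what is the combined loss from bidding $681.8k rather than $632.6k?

$64.4k

The deviation costs you only when the competing bid falls strictly between $632.6k and $681.8k; elsewhere both bids give the same outcome.
$678.5k: truthful payoff $0k, deviation payoff −$45.9k → loss $45.9k.
$742.4k: outcomes coincide → loss $0k.
$744.1k: outcomes coincide → loss $0k.
$651.1k: truthful payoff $0k, deviation payoff −$18.5k → loss $18.5k.
Total loss = $45.9k + $18.5k = $64.4k.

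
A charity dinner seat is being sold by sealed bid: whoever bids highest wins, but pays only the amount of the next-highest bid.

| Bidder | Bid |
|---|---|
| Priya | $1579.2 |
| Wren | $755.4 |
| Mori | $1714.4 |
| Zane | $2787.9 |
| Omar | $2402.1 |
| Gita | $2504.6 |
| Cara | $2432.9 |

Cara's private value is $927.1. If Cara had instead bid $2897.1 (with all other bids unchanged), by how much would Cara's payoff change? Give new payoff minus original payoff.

The highest bid among the other bidders is $2787.9; Cara's bid doesn't change that.
Original bid $2432.9: Cara is not highest (top rival bid is $2787.9); payoff $0.
Alternative bid $2897.1: Cara is highest, pays the top rival bid $2787.9; payoff $927.1 − $2787.9 = −$1860.8.
Change in payoff = −$1860.8 − ($0) = −$1860.8.

−$1860.8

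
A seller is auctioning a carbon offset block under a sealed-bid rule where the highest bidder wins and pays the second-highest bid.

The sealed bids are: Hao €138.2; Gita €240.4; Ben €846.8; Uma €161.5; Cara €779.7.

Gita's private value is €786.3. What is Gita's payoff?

Highest bid: Ben at €846.8, so Ben wins.
Second-highest bid: Cara at €779.7 — that is the price the winner pays.
Gita did not win, so Gita pays nothing and receives nothing: payoff €0.

€0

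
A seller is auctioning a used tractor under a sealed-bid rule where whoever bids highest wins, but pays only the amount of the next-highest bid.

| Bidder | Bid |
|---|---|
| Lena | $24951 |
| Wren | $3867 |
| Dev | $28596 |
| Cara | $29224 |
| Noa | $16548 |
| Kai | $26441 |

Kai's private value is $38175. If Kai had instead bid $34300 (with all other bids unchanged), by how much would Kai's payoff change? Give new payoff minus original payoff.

The highest bid among the other bidders is $29224; Kai's bid doesn't change that.
Original bid $26441: Kai is not highest (top rival bid is $29224); payoff $0.
Alternative bid $34300: Kai is highest, pays the top rival bid $29224; payoff $38175 − $29224 = $8951.
Change in payoff = $8951 − ($0) = $8951.

$8951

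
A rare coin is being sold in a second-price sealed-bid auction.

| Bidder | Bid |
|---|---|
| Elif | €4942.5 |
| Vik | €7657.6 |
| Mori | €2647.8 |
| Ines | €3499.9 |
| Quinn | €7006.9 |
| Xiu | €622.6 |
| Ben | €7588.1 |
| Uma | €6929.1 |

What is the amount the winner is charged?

€7588.1

Highest bid: Vik at €7657.6, so Vik wins.
Second-highest bid: Ben at €7588.1 — that is the price the winner pays.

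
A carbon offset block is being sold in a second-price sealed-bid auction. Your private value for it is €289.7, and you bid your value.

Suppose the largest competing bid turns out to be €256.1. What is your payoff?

€33.6

Your bid €289.7 exceeds the highest competing bid €256.1, so you win.
In a second-price auction the winner pays the second-highest bid, €256.1.
Payoff = value − price = €289.7 − €256.1 = €33.6.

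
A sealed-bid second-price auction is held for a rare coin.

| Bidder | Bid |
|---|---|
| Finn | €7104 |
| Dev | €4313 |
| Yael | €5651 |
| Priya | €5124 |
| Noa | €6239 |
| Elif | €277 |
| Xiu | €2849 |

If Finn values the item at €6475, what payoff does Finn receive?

Highest bid: Finn at €7104, so Finn wins.
Second-highest bid: Noa at €6239 — that is the price the winner pays.
Finn's payoff = value − price = €6475 − €6239 = €236.

€236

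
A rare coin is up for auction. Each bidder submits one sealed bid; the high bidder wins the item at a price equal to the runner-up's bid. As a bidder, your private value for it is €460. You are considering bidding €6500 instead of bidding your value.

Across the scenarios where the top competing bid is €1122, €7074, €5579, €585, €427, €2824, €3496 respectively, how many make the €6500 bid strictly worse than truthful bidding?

The deviation hurts exactly when the highest competing bid lies strictly between €460 and €6500 — overbidding then wins at a price above your value.
€1122: inside the interval → strictly worse (loss €662).
€7074: above both → same outcome either way.
€5579: inside the interval → strictly worse (loss €5119).
€585: inside the interval → strictly worse (loss €125).
€427: below both → same outcome either way.
€2824: inside the interval → strictly worse (loss €2364).
€3496: inside the interval → strictly worse (loss €3036).
Count: 5.

5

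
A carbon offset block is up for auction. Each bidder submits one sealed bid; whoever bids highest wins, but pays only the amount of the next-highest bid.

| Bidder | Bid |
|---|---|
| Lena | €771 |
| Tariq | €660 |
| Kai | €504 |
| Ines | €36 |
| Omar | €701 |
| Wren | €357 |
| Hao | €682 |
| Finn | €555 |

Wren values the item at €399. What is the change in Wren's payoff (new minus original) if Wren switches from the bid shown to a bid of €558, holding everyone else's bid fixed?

€0

The highest bid among the other bidders is €771; Wren's bid doesn't change that.
Original bid €357: Wren is not highest (top rival bid is €771); payoff €0.
Alternative bid €558: Wren is not highest (top rival bid is €771); payoff €0.
Change in payoff = €0 − (€0) = €0.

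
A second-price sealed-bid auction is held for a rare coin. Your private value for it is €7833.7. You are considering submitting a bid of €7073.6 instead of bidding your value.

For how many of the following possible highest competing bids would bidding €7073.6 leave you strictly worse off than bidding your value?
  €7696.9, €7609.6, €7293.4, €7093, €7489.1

The deviation hurts exactly when the highest competing bid lies strictly between €7073.6 and €7833.7 — underbidding then forfeits a profitable win.
€7696.9: inside the interval → strictly worse (loss €136.8).
€7609.6: inside the interval → strictly worse (loss €224.1).
€7293.4: inside the interval → strictly worse (loss €540.3).
€7093: inside the interval → strictly worse (loss €740.7).
€7489.1: inside the interval → strictly worse (loss €344.6).
Count: 5.

5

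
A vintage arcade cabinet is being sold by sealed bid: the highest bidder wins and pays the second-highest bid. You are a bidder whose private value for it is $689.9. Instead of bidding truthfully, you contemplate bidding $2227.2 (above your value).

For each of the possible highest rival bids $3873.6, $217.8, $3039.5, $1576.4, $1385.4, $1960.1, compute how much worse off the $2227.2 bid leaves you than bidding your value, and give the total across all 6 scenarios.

The deviation costs you only when the competing bid falls strictly between $689.9 and $2227.2; elsewhere both bids give the same outcome.
$3873.6: outcomes coincide → loss $0.
$217.8: outcomes coincide → loss $0.
$3039.5: outcomes coincide → loss $0.
$1576.4: truthful payoff $0, deviation payoff −$886.5 → loss $886.5.
$1385.4: truthful payoff $0, deviation payoff −$695.5 → loss $695.5.
$1960.1: truthful payoff $0, deviation payoff −$1270.2 → loss $1270.2.
Total loss = $886.5 + $695.5 + $1270.2 = $2852.2.

$2852.2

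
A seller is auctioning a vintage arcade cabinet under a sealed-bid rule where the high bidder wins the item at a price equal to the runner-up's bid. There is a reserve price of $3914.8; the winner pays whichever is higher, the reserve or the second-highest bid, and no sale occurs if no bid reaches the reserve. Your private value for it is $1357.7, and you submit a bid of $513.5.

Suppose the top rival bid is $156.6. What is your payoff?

$0

Your bid $513.5 is the highest bid but falls below the reserve $3914.8, so the item goes unsold. Payoff $0.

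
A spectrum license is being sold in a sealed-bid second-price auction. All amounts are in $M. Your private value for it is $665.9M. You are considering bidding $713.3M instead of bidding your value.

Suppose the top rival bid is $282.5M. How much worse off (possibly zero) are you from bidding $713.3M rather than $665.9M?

Bidding your value $665.9M: you win (since $665.9M > $282.5M) and pay $282.5M. Payoff $383.4M.
Bidding $713.3M: you win and pay $282.5M. Payoff $665.9M − $282.5M = $383.4M.
Difference = $383.4M − $383.4M = $0M; both bids lead to the same outcome because the competing bid is below both your value and your alternative bid.
Truthful bidding weakly dominates here: raising your bid can only win items priced above your value, and lowering it can only forfeit items priced below.

$0M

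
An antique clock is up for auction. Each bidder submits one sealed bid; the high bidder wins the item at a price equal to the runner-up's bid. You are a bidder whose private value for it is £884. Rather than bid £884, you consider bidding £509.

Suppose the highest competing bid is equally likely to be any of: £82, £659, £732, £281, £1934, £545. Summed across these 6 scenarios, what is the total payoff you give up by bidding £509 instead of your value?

£716

The deviation costs you only when the competing bid falls strictly between £509 and £884; elsewhere both bids give the same outcome.
£82: outcomes coincide → loss £0.
£659: truthful payoff £225, deviation payoff £0 → loss £225.
£732: truthful payoff £152, deviation payoff £0 → loss £152.
£281: outcomes coincide → loss £0.
£1934: outcomes coincide → loss £0.
£545: truthful payoff £339, deviation payoff £0 → loss £339.
Total loss = £225 + £152 + £339 = £716.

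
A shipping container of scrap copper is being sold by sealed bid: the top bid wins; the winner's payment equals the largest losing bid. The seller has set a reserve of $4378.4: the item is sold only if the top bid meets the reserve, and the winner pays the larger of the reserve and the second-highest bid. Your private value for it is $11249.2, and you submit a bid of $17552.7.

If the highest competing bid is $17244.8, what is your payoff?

−$5995.6

Your bid $17552.7 is the highest and exceeds the reserve.
Price = max(second-highest bid, reserve) = max($17244.8, $4378.4) = $17244.8.
Payoff = $11249.2 − $17244.8 = −$5995.6.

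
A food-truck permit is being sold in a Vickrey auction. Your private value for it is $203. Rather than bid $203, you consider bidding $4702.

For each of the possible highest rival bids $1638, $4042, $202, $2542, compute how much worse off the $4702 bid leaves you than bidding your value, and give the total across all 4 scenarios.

$7613

The deviation costs you only when the competing bid falls strictly between $203 and $4702; elsewhere both bids give the same outcome.
$1638: truthful payoff $0, deviation payoff −$1435 → loss $1435.
$4042: truthful payoff $0, deviation payoff −$3839 → loss $3839.
$202: outcomes coincide → loss $0.
$2542: truthful payoff $0, deviation payoff −$2339 → loss $2339.
Total loss = $1435 + $3839 + $2339 = $7613.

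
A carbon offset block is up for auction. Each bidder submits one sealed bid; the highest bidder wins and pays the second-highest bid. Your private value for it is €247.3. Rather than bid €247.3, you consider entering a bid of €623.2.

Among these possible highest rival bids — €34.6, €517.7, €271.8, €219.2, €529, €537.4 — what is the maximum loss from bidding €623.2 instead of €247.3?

€34.6: same outcome either way → loss €0.
€517.7: truthful gives €0, deviation gives −€270.4 → loss €270.4.
€271.8: truthful gives €0, deviation gives −€24.5 → loss €24.5.
€219.2: same outcome either way → loss €0.
€529: truthful gives €0, deviation gives −€281.7 → loss €281.7.
€537.4: truthful gives €0, deviation gives −€290.1 → loss €290.1.
Maximum loss: €290.1.

€290.1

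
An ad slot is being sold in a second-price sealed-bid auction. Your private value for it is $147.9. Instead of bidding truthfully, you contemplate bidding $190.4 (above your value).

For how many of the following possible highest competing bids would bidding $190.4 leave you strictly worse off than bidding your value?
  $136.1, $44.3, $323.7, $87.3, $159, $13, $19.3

1

The deviation hurts exactly when the highest competing bid lies strictly between $147.9 and $190.4 — overbidding then wins at a price above your value.
$136.1: below both → same outcome either way.
$44.3: below both → same outcome either way.
$323.7: above both → same outcome either way.
$87.3: below both → same outcome either way.
$159: inside the interval → strictly worse (loss $11.1).
$13: below both → same outcome either way.
$19.3: below both → same outcome either way.
Count: 1.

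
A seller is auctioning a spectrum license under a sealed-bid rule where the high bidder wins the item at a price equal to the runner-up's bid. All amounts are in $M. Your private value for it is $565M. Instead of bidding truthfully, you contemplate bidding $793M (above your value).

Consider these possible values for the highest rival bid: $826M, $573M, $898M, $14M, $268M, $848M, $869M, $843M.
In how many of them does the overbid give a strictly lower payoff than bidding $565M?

1

The deviation hurts exactly when the highest competing bid lies strictly between $565M and $793M — overbidding then wins at a price above your value.
$826M: above both → same outcome either way.
$573M: inside the interval → strictly worse (loss $8M).
$898M: above both → same outcome either way.
$14M: below both → same outcome either way.
$268M: below both → same outcome either way.
$848M: above both → same outcome either way.
$869M: above both → same outcome either way.
$843M: above both → same outcome either way.
Count: 1.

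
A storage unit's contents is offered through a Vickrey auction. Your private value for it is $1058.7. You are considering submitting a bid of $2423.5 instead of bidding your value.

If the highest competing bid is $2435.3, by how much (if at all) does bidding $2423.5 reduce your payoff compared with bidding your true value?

$0

Bidding your value $1058.7: you lose (since $1058.7 < $2435.3). Payoff $0.
Bidding $2423.5: you lose. Payoff $0.
Difference = $0 − $0 = $0; both bids lead to the same outcome because the competing bid is above both your value and your alternative bid.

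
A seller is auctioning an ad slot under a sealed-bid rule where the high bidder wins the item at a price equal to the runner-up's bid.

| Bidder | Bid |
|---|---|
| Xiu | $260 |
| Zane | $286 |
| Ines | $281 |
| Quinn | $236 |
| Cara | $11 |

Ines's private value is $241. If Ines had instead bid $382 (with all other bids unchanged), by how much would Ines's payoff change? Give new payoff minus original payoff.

−$45

The highest bid among the other bidders is $286; Ines's bid doesn't change that.
Original bid $281: Ines is not highest (top rival bid is $286); payoff $0.
Alternative bid $382: Ines is highest, pays the top rival bid $286; payoff $241 − $286 = −$45.
Change in payoff = −$45 − ($0) = −$45.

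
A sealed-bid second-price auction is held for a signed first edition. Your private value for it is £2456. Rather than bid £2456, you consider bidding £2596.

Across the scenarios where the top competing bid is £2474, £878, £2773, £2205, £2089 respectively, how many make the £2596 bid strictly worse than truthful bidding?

The deviation hurts exactly when the highest competing bid lies strictly between £2456 and £2596 — overbidding then wins at a price above your value.
£2474: inside the interval → strictly worse (loss £18).
£878: below both → same outcome either way.
£2773: above both → same outcome either way.
£2205: below both → same outcome either way.
£2089: below both → same outcome either way.
Count: 1.

1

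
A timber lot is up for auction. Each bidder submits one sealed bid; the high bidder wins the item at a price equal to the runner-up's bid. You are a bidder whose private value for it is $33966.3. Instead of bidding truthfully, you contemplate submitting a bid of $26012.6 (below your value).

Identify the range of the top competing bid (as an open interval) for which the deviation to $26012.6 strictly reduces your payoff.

If the competing bid is below $26012.6, both bids win at the same price — no difference.
If it is above $33966.3, both bids lose — no difference.
If it lies strictly between $26012.6 and $33966.3, bidding your value wins at a price below your value (positive payoff) while bidding $26012.6 loses (payoff 0).
So the deviation strictly hurts on the open interval ($26012.6, $33966.3).

($26012.6, $33966.3)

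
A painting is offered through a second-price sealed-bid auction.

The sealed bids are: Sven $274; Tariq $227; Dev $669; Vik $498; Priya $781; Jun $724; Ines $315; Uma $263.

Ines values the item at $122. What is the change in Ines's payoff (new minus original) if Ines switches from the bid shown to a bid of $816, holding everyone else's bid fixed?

The highest bid among the other bidders is $781; Ines's bid doesn't change that.
Original bid $315: Ines is not highest (top rival bid is $781); payoff $0.
Alternative bid $816: Ines is highest, pays the top rival bid $781; payoff $122 − $781 = −$659.
Change in payoff = −$659 − ($0) = −$659.

−$659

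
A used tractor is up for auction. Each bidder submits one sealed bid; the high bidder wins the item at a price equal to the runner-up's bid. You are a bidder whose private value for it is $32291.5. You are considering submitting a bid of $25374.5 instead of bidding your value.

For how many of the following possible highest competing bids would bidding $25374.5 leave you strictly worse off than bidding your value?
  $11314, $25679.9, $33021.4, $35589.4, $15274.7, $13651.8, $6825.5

The deviation hurts exactly when the highest competing bid lies strictly between $25374.5 and $32291.5 — underbidding then forfeits a profitable win.
$11314: below both → same outcome either way.
$25679.9: inside the interval → strictly worse (loss $6611.6).
$33021.4: above both → same outcome either way.
$35589.4: above both → same outcome either way.
$15274.7: below both → same outcome either way.
$13651.8: below both → same outcome either way.
$6825.5: below both → same outcome either way.
Count: 1.

1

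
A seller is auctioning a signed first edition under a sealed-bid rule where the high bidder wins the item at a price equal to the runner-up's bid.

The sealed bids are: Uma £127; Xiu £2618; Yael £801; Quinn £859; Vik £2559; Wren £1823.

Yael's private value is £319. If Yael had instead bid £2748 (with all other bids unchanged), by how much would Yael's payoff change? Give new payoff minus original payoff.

The highest bid among the other bidders is £2618; Yael's bid doesn't change that.
Original bid £801: Yael is not highest (top rival bid is £2618); payoff £0.
Alternative bid £2748: Yael is highest, pays the top rival bid £2618; payoff £319 − £2618 = −£2299.
Change in payoff = −£2299 − (£0) = −£2299.

−£2299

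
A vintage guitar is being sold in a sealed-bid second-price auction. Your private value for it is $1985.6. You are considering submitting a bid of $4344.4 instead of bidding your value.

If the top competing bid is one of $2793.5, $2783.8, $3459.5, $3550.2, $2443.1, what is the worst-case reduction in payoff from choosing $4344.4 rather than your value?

$2793.5: truthful gives $0, deviation gives −$807.9 → loss $807.9.
$2783.8: truthful gives $0, deviation gives −$798.2 → loss $798.2.
$3459.5: truthful gives $0, deviation gives −$1473.9 → loss $1473.9.
$3550.2: truthful gives $0, deviation gives −$1564.6 → loss $1564.6.
$2443.1: truthful gives $0, deviation gives −$457.5 → loss $457.5.
Maximum loss: $1564.6.

$1564.6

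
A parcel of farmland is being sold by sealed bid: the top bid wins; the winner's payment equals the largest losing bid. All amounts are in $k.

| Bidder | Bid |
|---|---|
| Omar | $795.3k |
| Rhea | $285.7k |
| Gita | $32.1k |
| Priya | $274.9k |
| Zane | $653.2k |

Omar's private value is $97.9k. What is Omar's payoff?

−$555.3k

Highest bid: Omar at $795.3k, so Omar wins.
Second-highest bid: Zane at $653.2k — that is the price the winner pays.
Omar's payoff = value − price = $97.9k − $653.2k = −$555.3k.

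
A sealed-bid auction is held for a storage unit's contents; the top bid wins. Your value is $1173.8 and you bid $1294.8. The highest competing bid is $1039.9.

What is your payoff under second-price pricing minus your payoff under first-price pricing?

$254.9

You have the highest bid, so you win under either rule.
Second-price: pay $1039.9 → payoff $133.9.
First-price: pay your own bid $1294.8 → payoff −$121.
Difference = $133.9 − (−$121) = $254.9.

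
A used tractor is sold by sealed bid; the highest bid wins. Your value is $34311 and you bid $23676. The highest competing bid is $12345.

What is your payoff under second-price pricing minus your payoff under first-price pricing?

You have the highest bid, so you win under either rule.
Second-price: pay $12345 → payoff $21966.
First-price: pay your own bid $23676 → payoff $10635.
Difference = $21966 − ($10635) = $11331.

$11331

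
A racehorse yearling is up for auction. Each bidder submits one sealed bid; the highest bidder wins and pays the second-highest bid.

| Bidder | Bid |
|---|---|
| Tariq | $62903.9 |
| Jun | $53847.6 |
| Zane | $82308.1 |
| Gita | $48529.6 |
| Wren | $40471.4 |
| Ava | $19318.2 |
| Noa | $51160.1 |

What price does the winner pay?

Highest bid: Zane at $82308.1, so Zane wins.
Second-highest bid: Tariq at $62903.9 — that is the price the winner pays.

$62903.9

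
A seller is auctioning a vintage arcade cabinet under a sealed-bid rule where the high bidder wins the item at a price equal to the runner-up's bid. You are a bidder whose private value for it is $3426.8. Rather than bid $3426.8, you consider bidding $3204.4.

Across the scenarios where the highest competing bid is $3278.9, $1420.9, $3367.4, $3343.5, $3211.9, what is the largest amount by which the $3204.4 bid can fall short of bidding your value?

$3278.9: truthful gives $147.9, deviation gives $0 → loss $147.9.
$1420.9: same outcome either way → loss $0.
$3367.4: truthful gives $59.4, deviation gives $0 → loss $59.4.
$3343.5: truthful gives $83.3, deviation gives $0 → loss $83.3.
$3211.9: truthful gives $214.9, deviation gives $0 → loss $214.9.
Maximum loss: $214.9.

$214.9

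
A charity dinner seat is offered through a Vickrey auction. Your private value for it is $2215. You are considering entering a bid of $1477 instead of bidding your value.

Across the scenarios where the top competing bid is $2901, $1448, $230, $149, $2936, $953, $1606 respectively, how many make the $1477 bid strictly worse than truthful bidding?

The deviation hurts exactly when the highest competing bid lies strictly between $1477 and $2215 — underbidding then forfeits a profitable win.
$2901: above both → same outcome either way.
$1448: below both → same outcome either way.
$230: below both → same outcome either way.
$149: below both → same outcome either way.
$2936: above both → same outcome either way.
$953: below both → same outcome either way.
$1606: inside the interval → strictly worse (loss $609).
Count: 1.

1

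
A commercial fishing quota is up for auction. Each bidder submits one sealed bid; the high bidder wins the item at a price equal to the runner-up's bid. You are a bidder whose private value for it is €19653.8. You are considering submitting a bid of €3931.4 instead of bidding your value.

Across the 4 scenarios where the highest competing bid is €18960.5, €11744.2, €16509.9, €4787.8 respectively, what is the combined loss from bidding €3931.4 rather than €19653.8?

€26612.8

The deviation costs you only when the competing bid falls strictly between €3931.4 and €19653.8; elsewhere both bids give the same outcome.
€18960.5: truthful payoff €693.3, deviation payoff €0 → loss €693.3.
€11744.2: truthful payoff €7909.6, deviation payoff €0 → loss €7909.6.
€16509.9: truthful payoff €3143.9, deviation payoff €0 → loss €3143.9.
€4787.8: truthful payoff €14866, deviation payoff €0 → loss €14866.
Total loss = €693.3 + €7909.6 + €3143.9 + €14866 = €26612.8.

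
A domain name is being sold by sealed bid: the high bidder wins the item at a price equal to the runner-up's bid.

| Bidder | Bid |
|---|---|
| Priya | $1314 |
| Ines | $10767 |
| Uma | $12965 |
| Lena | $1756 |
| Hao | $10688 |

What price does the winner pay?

$10767

Highest bid: Uma at $12965, so Uma wins.
Second-highest bid: Ines at $10767 — that is the price the winner pays.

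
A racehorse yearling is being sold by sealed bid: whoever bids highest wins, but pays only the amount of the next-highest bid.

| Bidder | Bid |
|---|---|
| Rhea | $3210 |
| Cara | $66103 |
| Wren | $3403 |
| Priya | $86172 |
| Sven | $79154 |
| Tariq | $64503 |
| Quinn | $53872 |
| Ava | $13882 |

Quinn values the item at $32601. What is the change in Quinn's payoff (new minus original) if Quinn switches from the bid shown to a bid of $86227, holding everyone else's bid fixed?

The highest bid among the other bidders is $86172; Quinn's bid doesn't change that.
Original bid $53872: Quinn is not highest (top rival bid is $86172); payoff $0.
Alternative bid $86227: Quinn is highest, pays the top rival bid $86172; payoff $32601 − $86172 = −$53571.
Change in payoff = −$53571 − ($0) = −$53571.

−$53571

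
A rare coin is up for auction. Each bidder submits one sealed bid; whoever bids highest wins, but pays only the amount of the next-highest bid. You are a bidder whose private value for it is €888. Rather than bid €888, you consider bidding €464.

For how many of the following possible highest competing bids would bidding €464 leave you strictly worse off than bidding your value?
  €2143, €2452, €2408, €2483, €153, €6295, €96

The deviation hurts exactly when the highest competing bid lies strictly between €464 and €888 — underbidding then forfeits a profitable win.
€2143: above both → same outcome either way.
€2452: above both → same outcome either way.
€2408: above both → same outcome either way.
€2483: above both → same outcome either way.
€153: below both → same outcome either way.
€6295: above both → same outcome either way.
€96: below both → same outcome either way.
Count: 0.

0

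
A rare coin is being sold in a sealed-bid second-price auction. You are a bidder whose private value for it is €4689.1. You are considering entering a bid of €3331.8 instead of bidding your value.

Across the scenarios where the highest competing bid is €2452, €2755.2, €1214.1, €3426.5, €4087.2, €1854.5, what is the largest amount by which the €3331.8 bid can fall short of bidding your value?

€2452: same outcome either way → loss €0.
€2755.2: same outcome either way → loss €0.
€1214.1: same outcome either way → loss €0.
€3426.5: truthful gives €1262.6, deviation gives €0 → loss €1262.6.
€4087.2: truthful gives €601.9, deviation gives €0 → loss €601.9.
€1854.5: same outcome either way → loss €0.
Maximum loss: €1262.6.

€1262.6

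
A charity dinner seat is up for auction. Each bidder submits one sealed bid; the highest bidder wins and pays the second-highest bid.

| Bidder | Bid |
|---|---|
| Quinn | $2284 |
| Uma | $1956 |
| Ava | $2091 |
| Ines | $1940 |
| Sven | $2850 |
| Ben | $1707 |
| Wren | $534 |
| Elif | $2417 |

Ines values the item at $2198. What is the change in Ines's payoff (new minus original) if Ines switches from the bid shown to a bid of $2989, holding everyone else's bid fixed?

−$652

The highest bid among the other bidders is $2850; Ines's bid doesn't change that.
Original bid $1940: Ines is not highest (top rival bid is $2850); payoff $0.
Alternative bid $2989: Ines is highest, pays the top rival bid $2850; payoff $2198 − $2850 = −$652.
Change in payoff = −$652 − ($0) = −$652.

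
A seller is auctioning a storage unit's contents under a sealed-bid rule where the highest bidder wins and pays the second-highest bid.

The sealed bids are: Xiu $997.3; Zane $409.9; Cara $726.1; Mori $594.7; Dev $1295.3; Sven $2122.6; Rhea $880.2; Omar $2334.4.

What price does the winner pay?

$2122.6

Highest bid: Omar at $2334.4, so Omar wins.
Second-highest bid: Sven at $2122.6 — that is the price the winner pays.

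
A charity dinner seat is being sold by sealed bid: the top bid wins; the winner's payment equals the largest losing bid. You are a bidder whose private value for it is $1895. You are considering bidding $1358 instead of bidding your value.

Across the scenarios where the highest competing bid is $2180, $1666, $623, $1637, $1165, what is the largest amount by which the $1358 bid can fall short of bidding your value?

$258

$2180: same outcome either way → loss $0.
$1666: truthful gives $229, deviation gives $0 → loss $229.
$623: same outcome either way → loss $0.
$1637: truthful gives $258, deviation gives $0 → loss $258.
$1165: same outcome either way → loss $0.
Maximum loss: $258.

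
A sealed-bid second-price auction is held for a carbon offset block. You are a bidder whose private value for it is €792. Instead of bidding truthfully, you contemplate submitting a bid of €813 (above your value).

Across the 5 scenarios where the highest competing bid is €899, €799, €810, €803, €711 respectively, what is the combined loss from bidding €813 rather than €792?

€36

The deviation costs you only when the competing bid falls strictly between €792 and €813; elsewhere both bids give the same outcome.
€899: outcomes coincide → loss €0.
€799: truthful payoff €0, deviation payoff −€7 → loss €7.
€810: truthful payoff €0, deviation payoff −€18 → loss €18.
€803: truthful payoff €0, deviation payoff −€11 → loss €11.
€711: outcomes coincide → loss €0.
Total loss = €7 + €18 + €11 = €36.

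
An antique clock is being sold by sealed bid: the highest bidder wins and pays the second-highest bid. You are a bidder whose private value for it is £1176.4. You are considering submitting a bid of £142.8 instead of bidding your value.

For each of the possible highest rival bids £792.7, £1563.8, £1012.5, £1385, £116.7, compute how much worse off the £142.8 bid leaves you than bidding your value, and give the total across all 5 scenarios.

The deviation costs you only when the competing bid falls strictly between £142.8 and £1176.4; elsewhere both bids give the same outcome.
£792.7: truthful payoff £383.7, deviation payoff £0 → loss £383.7.
£1563.8: outcomes coincide → loss £0.
£1012.5: truthful payoff £163.9, deviation payoff £0 → loss £163.9.
£1385: outcomes coincide → loss £0.
£116.7: outcomes coincide → loss £0.
Total loss = £383.7 + £163.9 = £547.6.

£547.6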